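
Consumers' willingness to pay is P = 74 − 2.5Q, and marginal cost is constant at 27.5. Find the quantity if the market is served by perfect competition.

Q = 18.6

Under competition P = MC = 27.5, so Q = (74 − 27.5)/2.5 = 18.6.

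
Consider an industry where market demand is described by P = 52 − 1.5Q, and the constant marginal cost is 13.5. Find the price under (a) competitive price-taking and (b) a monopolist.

Under competition P = MC = 13.5, so Q = (52 − 13.5)/1.5 = 77/3.
A monopolist chooses Q where MR = MC. MR = 52 − 3Q; setting this equal to 13.5 gives Q = 77/6 and P = 32.75.

Competition: P = 13.5; Monopoly: P = 32.75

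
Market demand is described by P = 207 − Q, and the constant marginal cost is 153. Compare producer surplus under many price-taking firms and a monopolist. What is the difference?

Under competition P = MC = 153, so Q = (207 − 153)/1 = 54.
PS = (153 − 153)·54 = 0.
The monopolist equates marginal revenue to marginal cost: 207 − 2Q = 153, so Q = 27. From demand, P = 180.
PS = (180 − 153)·27 = 729.
Change in producer surplus: 729 − 0 = 729.

PS rises by 729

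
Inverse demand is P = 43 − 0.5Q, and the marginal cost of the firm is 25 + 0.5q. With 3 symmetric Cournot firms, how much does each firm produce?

q_i = 7.2

Cournot with 3 identical firms: the symmetric best-response condition is 43 − 2q = 25 + 0.5q. Each firm produces q = 7.2, total output Q = 21.6, price P = 32.2.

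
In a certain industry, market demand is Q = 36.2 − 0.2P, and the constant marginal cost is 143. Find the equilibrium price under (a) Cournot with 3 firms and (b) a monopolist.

Cournot: P = 152.5; Monopoly: P = 162

Inverting demand: P = 181 − 5Q.
In a 3-firm Cournot equilibrium, symmetry and the first-order condition give q = (181 − 143)/(20) = 1.9. So Q = 5.7 and P = 152.5.
The monopolist equates marginal revenue to marginal cost: 181 − 10Q = 143, so Q = 3.8. From demand, P = 162.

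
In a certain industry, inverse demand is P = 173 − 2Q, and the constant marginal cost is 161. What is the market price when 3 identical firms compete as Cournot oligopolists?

P = 164

In a 3-firm Cournot equilibrium, symmetry and the first-order condition give q = (173 − 161)/(8) = 1.5. So Q = 4.5 and P = 164.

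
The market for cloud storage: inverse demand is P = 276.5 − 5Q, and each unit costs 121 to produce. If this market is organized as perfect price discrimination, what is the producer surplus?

PS = 2418.025

Under first-degree price discrimination the firm charges each unit its demand price and produces up to where P = MC, i.e. Q = 31.1. Consumer surplus is zero; producer surplus equals total surplus.
PS = ½·(276.5 − 121)·31.1 = 2418.025.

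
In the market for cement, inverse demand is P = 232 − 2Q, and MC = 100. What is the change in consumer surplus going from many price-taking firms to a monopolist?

Consumer surplus falls by 3267

Under competition P = MC = 100, so Q = (232 − 100)/2 = 66.
CS = ½·(232 − 100)·66 = 4356.
A monopolist chooses Q where MR = MC. MR = 232 − 4Q; setting this equal to 100 gives Q = 33 and P = 166.
CS = ½·(232 − 166)·33 = 1089.
Change in consumer surplus: 1089 − 4356 = −3267.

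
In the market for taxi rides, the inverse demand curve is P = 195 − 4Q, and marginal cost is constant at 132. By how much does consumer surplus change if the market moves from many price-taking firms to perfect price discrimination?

Competitive firms price at marginal cost: P = 132, giving Q = 15.75.
CS = ½·(195 − 132)·15.75 = 496.125.
A perfectly discriminating monopolist sells every unit with P(Q) ≥ MC(Q), so output equals the competitive quantity Q = 15.75. Each buyer pays their reservation price, so CS = 0 and the firm captures all surplus.
CS = 0.
Change in consumer surplus: 0 − 496.125 = −496.125.

Consumer surplus falls by 496.125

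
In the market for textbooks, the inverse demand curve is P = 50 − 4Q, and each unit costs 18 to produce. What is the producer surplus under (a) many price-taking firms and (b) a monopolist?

Under competition P = MC = 18, so Q = (50 − 18)/4 = 8.
PS = (18 − 18)·8 = 0.
A monopolist chooses Q where MR = MC. MR = 50 − 8Q; setting this equal to 18 gives Q = 4 and P = 34.
PS = (34 − 18)·4 = 64.

Competition: PS = 0; Monopoly: PS = 64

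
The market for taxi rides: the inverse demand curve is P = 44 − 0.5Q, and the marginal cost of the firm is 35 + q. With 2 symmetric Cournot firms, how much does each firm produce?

q_i = 3.6

Cournot with 2 identical firms: the symmetric best-response condition is 44 − 1.5q = 35 + q. Each firm produces q = 3.6, total output Q = 7.2, price P = 40.4.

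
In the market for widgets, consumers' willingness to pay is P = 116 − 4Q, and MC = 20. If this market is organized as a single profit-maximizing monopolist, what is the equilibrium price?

Monopoly sets MR = MC: 116 − 8Q = 20 ⇒ Q = 12, P = 116 − 4·12 = 68.

P = 68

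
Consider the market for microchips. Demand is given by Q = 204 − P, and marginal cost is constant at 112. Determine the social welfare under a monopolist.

Inverting demand: P = 204 − Q.
The monopolist equates marginal revenue to marginal cost: 204 − 2Q = 112, so Q = 46. From demand, P = 158.
CS = ½·(204 − 158)·46 = 1058; PS = (158 − 112)·46 = 2116; TS = 3174.

TS = 3174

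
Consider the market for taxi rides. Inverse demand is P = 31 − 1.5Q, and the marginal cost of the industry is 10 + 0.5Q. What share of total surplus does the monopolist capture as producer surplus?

PS/TS = 0.7

A monopolist chooses Q where MR = MC. MR = 31 − 3Q; setting this equal to 10 + 0.5Q gives Q = 6 and P = 22.
CS = ½·(31 − 22)·6 = 27.
PS = P·Q − VC(Q) = 22·6 − (10·6 + ½·0.5·6²) = 63.
Share captured = PS/TS = 63/90 = 0.7.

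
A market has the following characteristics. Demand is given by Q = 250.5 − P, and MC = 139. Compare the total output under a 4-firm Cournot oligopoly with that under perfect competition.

Inverting demand: P = 250.5 − Q.
In a 4-firm Cournot equilibrium, symmetry and the first-order condition give q = (250.5 − 139)/(5) = 22.3. So Q = 89.2 and P = 161.3.
Perfect competition: P = MC = 139, so 250.5 − Q = 139 and Q = 111.5.

Cournot: Q = 89.2; Competition: Q = 111.5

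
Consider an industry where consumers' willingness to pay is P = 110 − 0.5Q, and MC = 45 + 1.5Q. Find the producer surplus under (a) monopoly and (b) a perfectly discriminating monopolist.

Monopoly: PS = 845; Perfect PD: PS = 1056.25

The monopolist equates marginal revenue to marginal cost: 110 − Q = 45 + 1.5Q, so Q = 26. From demand, P = 97.
PS = P·Q − VC(Q) = 97·26 − (45·26 + ½·1.5·26²) = 845.
A perfectly discriminating monopolist sells every unit with P(Q) ≥ MC(Q), so output equals the competitive quantity Q = 32.5. Each buyer pays their reservation price, so CS = 0 and the firm captures all surplus.
PS = ½·(110 − 45)·32.5 = 1056.25.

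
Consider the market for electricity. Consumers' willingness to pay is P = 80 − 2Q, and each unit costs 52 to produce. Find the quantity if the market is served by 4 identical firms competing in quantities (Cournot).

In a 4-firm Cournot equilibrium, symmetry and the first-order condition give q = (80 − 52)/(10) = 2.8. So Q = 11.2 and P = 57.6.

Q = 11.2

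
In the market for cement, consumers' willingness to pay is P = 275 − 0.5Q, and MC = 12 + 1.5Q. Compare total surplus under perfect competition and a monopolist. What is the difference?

Total surplus falls by 691.69

Competitive equilibrium sets price equal to marginal cost: 275 − 0.5Q = 12 + 1.5Q, so Q = 131.5 and P = 209.25.
CS = ½·(275 − 209.25)·131.5 = 69169/16; PS = (209.25·131.5 − 12·131.5 − ½·1.5·131.5²) = 207507/16; TS = 17292.25.
The monopolist equates marginal revenue to marginal cost: 275 − Q = 12 + 1.5Q, so Q = 105.2. From demand, P = 222.4.
CS = ½·(275 − 222.4)·105.2 = 2766.76; PS = (222.4·105.2 − 12·105.2 − ½·1.5·105.2²) = 13833.8; TS = 16600.56.
Change in total surplus: 16600.56 − 17292.25 = −691.69.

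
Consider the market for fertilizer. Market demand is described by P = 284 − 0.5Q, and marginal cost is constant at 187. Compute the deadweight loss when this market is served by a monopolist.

DWL = 2352.25

Under competition P = MC = 187, so Q = (284 − 187)/0.5 = 194.
The monopolist equates marginal revenue to marginal cost: 284 − Q = 187, so Q = 97. From demand, P = 235.5.
DWL is the triangle between Q = 97 and Q = 194: ½·(194 − 97)·(235.5 − 187) = 2352.25.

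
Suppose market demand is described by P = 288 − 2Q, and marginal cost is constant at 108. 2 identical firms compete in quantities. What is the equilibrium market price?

With 2 symmetric Cournot firms, each firm's FOC gives 288 − 6q = 108, so q = 30, Q = 2·30 = 60, and P = 168.

P = 168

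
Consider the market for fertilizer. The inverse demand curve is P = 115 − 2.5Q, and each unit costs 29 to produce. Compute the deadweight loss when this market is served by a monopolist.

Competitive firms price at marginal cost: P = 29, giving Q = 34.4.
The monopolist equates marginal revenue to marginal cost: 115 − 5Q = 29, so Q = 17.2. From demand, P = 72.
DWL is the triangle between Q = 17.2 and Q = 34.4: ½·(34.4 − 17.2)·(72 − 29) = 369.8.

DWL = 369.8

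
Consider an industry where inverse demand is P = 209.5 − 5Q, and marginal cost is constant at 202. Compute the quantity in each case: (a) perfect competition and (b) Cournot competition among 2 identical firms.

Competition: Q = 1.5; Cournot: Q = 1

Under competition P = MC = 202, so Q = (209.5 − 202)/5 = 1.5.
Cournot with 2 identical firms: the symmetric best-response condition is 209.5 − 15q = 202. Each firm produces q = 0.5, total output Q = 1, price P = 204.5.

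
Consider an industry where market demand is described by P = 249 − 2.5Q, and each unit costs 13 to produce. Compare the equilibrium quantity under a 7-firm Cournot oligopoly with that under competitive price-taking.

In a 7-firm Cournot equilibrium, symmetry and the first-order condition give q = (249 − 13)/(20) = 11.8. So Q = 82.6 and P = 42.5.
Competitive firms price at marginal cost: P = 13, giving Q = 94.4.

Cournot: Q = 82.6; Competition: Q = 94.4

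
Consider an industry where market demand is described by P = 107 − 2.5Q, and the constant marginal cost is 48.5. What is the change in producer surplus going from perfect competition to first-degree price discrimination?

Perfect competition: P = MC = 48.5, so 107 − 2.5Q = 48.5 and Q = 23.4.
PS = (48.5 − 48.5)·23.4 = 0.
A perfectly discriminating monopolist sells every unit with P(Q) ≥ MC(Q), so output equals the competitive quantity Q = 23.4. Each buyer pays their reservation price, so CS = 0 and the firm captures all surplus.
PS = ½·(107 − 48.5)·23.4 = 684.45.
Change in producer surplus: 684.45 − 0 = 684.45.

Producer surplus rises by 684.45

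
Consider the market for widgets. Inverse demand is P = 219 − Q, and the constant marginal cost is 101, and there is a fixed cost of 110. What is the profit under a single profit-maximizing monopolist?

Profit = 3371

Monopoly sets MR = MC: 219 − 2Q = 101 ⇒ Q = 59, P = 219 − 59 = 160.
Profit = (160 − 101)·59 − 110 = 3371.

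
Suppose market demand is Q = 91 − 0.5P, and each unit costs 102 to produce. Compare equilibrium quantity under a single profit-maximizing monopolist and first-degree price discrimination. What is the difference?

Equilibrium quantity rises by 20

Inverting demand: P = 182 − 2Q.
A monopolist chooses Q where MR = MC. MR = 182 − 4Q; setting this equal to 102 gives Q = 20 and P = 142.
A perfectly discriminating monopolist sells every unit with P(Q) ≥ MC(Q), so output equals the competitive quantity Q = 40. Each buyer pays their reservation price, so CS = 0 and the firm captures all surplus.
Change in equilibrium quantity: 40 − 20 = 20.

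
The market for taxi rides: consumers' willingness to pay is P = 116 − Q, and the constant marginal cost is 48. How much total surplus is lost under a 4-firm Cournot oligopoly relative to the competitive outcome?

Competitive firms price at marginal cost: P = 48, giving Q = 68.
In a 4-firm Cournot equilibrium, symmetry and the first-order condition give q = (116 − 48)/(5) = 13.6. So Q = 54.4 and P = 61.6.
DWL is the triangle between Q = 54.4 and Q = 68: ½·(68 − 54.4)·(61.6 − 48) = 92.48.

DWL = 92.48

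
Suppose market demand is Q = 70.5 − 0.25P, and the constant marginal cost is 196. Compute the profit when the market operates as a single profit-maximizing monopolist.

Profit = 462.25

Inverting demand: P = 282 − 4Q.
The monopolist equates marginal revenue to marginal cost: 282 − 8Q = 196, so Q = 10.75. From demand, P = 239.
Profit = (239 − 196)·10.75 = 462.25.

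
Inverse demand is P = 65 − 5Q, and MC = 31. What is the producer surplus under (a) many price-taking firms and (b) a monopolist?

Competition: PS = 0; Monopoly: PS = 57.8

Under competition P = MC = 31, so Q = (65 − 31)/5 = 6.8.
PS = (31 − 31)·6.8 = 0.
The monopolist equates marginal revenue to marginal cost: 65 − 10Q = 31, so Q = 3.4. From demand, P = 48.
PS = (48 − 31)·3.4 = 57.8.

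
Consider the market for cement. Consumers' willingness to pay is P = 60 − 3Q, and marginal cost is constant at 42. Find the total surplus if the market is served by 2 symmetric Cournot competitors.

TS = 48

With 2 symmetric Cournot firms, each firm's FOC gives 60 − 9q = 42, so q = 2, Q = 2·2 = 4, and P = 48.
CS = ½·(60 − 48)·4 = 24; PS = (48 − 42)·4 = 24; TS = 48.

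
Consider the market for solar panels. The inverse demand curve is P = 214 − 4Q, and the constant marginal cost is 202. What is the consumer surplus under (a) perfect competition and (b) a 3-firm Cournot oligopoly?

Competitive firms price at marginal cost: P = 202, giving Q = 3.
CS = ½·(214 − 202)·3 = 18.
With 3 symmetric Cournot firms, each firm's FOC gives 214 − 16q = 202, so q = 0.75, Q = 3·0.75 = 2.25, and P = 205.
CS = ½·(214 − 205)·2.25 = 10.125.

Competition: CS = 18; Cournot: CS = 10.125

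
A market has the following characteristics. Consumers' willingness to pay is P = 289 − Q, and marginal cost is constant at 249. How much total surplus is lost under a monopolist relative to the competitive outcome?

DWL = 200

Perfect competition: P = MC = 249, so 289 − Q = 249 and Q = 40.
Monopoly sets MR = MC: 289 − 2Q = 249 ⇒ Q = 20, P = 289 − 20 = 269.
DWL is the triangle between Q = 20 and Q = 40: ½·(40 − 20)·(269 − 249) = 200.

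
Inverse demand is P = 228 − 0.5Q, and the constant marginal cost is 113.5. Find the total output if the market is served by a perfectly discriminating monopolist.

A perfectly discriminating monopolist sells every unit with P(Q) ≥ MC(Q), so output equals the competitive quantity Q = 229. Each buyer pays their reservation price, so CS = 0 and the firm captures all surplus.

Q = 229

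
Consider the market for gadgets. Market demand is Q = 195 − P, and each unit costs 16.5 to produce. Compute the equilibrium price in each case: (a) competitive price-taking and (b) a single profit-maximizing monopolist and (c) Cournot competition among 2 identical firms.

Competition: P = 16.5; Monopoly: P = 105.75; Cournot: P = 76

Inverting demand: P = 195 − Q.
Perfect competition: P = MC = 16.5, so 195 − Q = 16.5 and Q = 178.5.
Monopoly sets MR = MC: 195 − 2Q = 16.5 ⇒ Q = 89.25, P = 195 − 89.25 = 105.75.
With 2 symmetric Cournot firms, each firm's FOC gives 195 − 3q = 16.5, so q = 59.5, Q = 2·59.5 = 119, and P = 76.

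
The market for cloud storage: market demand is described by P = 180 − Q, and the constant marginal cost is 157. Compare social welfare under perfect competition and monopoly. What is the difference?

TS falls by 66.125

Perfect competition: P = MC = 157, so 180 − Q = 157 and Q = 23.
CS = ½·(180 − 157)·23 = 264.5; PS = (157 − 157)·23 = 0; TS = 264.5.
The monopolist equates marginal revenue to marginal cost: 180 − 2Q = 157, so Q = 11.5. From demand, P = 168.5.
CS = ½·(180 − 168.5)·11.5 = 66.125; PS = (168.5 − 157)·11.5 = 132.25; TS = 198.375.
Change in social welfare: 198.375 − 264.5 = −66.125.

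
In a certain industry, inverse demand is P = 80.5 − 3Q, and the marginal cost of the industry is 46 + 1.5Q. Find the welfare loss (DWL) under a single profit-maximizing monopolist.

Under competition P = MC: 80.5 − 3Q = 46 + 1.5Q ⇒ Q = 23/3, P = 57.5.
Monopoly sets MR = MC: 80.5 − 6Q = 46 + 1.5Q ⇒ Q = 4.6, P = 80.5 − 3·4.6 = 66.7.
CS = ½·(80.5 − 57.5)·23/3 = 529/6; PS = (57.5·23/3 − 46·23/3 − ½·1.5·(23/3)²) = 529/12; TS = 132.25.
CS = ½·(80.5 − 66.7)·4.6 = 31.74; PS = (66.7·4.6 − 46·4.6 − ½·1.5·4.6²) = 79.35; TS = 111.09.
DWL = 132.25 − 111.09 = 21.16.

DWL = 21.16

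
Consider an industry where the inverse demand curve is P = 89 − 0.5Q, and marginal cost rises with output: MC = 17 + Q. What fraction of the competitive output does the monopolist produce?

Q_m/Q_c = 0.75

Monopoly sets MR = MC: 89 − Q = 17 + Q ⇒ Q = 36, P = 89 − 0.5·36 = 71.
Competitive equilibrium sets price equal to marginal cost: 89 − 0.5Q = 17 + Q, so Q = 48 and P = 65.
Ratio Q_m/Q_c = 36/48 = 0.75.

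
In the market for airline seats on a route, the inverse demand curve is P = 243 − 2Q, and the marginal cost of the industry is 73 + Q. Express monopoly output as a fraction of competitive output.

Q_m/Q_c = 0.6

Monopoly sets MR = MC: 243 − 4Q = 73 + Q ⇒ Q = 34, P = 243 − 2·34 = 175.
Under competition P = MC: 243 − 2Q = 73 + Q ⇒ Q = 170/3, P = 389/3.
Ratio Q_m/Q_c = 34/(170/3) = 0.6.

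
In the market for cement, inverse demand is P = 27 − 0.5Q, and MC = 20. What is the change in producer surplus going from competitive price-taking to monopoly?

Producer surplus rises by 24.5

Perfect competition: P = MC = 20, so 27 − 0.5Q = 20 and Q = 14.
PS = (20 − 20)·14 = 0.
Monopoly sets MR = MC: 27 − Q = 20 ⇒ Q = 7, P = 27 − 0.5·7 = 23.5.
PS = (23.5 − 20)·7 = 24.5.
Change in producer surplus: 24.5 − 0 = 24.5.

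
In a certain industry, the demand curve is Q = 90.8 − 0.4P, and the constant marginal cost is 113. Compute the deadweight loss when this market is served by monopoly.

Inverting demand: P = 227 − 2.5Q.
Under competition P = MC = 113, so Q = (227 − 113)/2.5 = 45.6.
The monopolist equates marginal revenue to marginal cost: 227 − 5Q = 113, so Q = 22.8. From demand, P = 170.
DWL is the triangle between Q = 22.8 and Q = 45.6: ½·(45.6 − 22.8)·(170 − 113) = 649.8.

DWL = 649.8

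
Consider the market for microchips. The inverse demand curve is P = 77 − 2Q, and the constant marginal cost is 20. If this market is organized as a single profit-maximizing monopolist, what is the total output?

Q = 14.25

The monopolist equates marginal revenue to marginal cost: 77 − 4Q = 20, so Q = 14.25. From demand, P = 48.5.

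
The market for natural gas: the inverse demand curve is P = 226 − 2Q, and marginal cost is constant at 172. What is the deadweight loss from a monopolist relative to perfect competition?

DWL = 182.25

Competitive firms price at marginal cost: P = 172, giving Q = 27.
The monopolist equates marginal revenue to marginal cost: 226 − 4Q = 172, so Q = 13.5. From demand, P = 199.
DWL is the triangle between Q = 13.5 and Q = 27: ½·(27 − 13.5)·(199 − 172) = 182.25.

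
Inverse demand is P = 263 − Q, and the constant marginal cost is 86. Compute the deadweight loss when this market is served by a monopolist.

Perfect competition: P = MC = 86, so 263 − Q = 86 and Q = 177.
A monopolist chooses Q where MR = MC. MR = 263 − 2Q; setting this equal to 86 gives Q = 88.5 and P = 174.5.
DWL is the triangle between Q = 88.5 and Q = 177: ½·(177 − 88.5)·(174.5 − 86) = 3916.125.

DWL = 3916.125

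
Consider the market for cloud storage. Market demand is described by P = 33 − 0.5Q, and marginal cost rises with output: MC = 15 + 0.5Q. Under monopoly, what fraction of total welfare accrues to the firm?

Monopoly sets MR = MC: 33 − Q = 15 + 0.5Q ⇒ Q = 12, P = 33 − 0.5·12 = 27.
CS = ½·(33 − 27)·12 = 36.
PS = P·Q − VC(Q) = 27·12 − (15·12 + ½·0.5·12²) = 108.
Share captured = PS/TS = 108/144 = 0.75.

PS/TS = 0.75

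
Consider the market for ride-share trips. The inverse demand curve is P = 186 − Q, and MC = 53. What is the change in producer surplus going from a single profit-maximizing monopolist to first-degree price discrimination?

A monopolist chooses Q where MR = MC. MR = 186 − 2Q; setting this equal to 53 gives Q = 66.5 and P = 119.5.
PS = (119.5 − 53)·66.5 = 4422.25.
With perfect price discrimination, output is the efficient level Q = 133 (where demand meets MC), but every buyer pays their willingness to pay: CS = 0 and PS = total surplus.
PS = ½·(186 − 53)·133 = 8844.5.
Change in producer surplus: 8844.5 − 4422.25 = 4422.25.

PS rises by 4422.25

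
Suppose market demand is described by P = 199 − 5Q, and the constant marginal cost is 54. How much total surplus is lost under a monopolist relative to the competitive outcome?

DWL = 525.625

Competitive firms price at marginal cost: P = 54, giving Q = 29.
A monopolist chooses Q where MR = MC. MR = 199 − 10Q; setting this equal to 54 gives Q = 14.5 and P = 126.5.
DWL is the triangle between Q = 14.5 and Q = 29: ½·(29 − 14.5)·(126.5 − 54) = 525.625.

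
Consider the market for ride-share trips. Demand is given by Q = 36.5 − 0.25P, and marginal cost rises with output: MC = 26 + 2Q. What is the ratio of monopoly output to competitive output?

Inverting demand: P = 146 − 4Q.
Monopoly sets MR = MC: 146 − 8Q = 26 + 2Q ⇒ Q = 12, P = 146 − 4·12 = 98.
Competitive equilibrium sets price equal to marginal cost: 146 − 4Q = 26 + 2Q, so Q = 20 and P = 66.
Ratio Q_m/Q_c = 12/20 = 0.6.

Q_m/Q_c = 0.6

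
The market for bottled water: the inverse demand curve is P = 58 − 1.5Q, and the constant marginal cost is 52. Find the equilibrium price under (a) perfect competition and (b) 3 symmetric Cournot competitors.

Competitive firms price at marginal cost: P = 52, giving Q = 4.
In a 3-firm Cournot equilibrium, symmetry and the first-order condition give q = (58 − 52)/(6) = 1. So Q = 3 and P = 53.5.

Competition: P = 52; Cournot: P = 53.5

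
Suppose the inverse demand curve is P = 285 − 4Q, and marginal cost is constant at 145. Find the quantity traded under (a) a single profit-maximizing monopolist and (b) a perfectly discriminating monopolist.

Monopoly: Q = 17.5; Perfect PD: Q = 35

Monopoly sets MR = MC: 285 − 8Q = 145 ⇒ Q = 17.5, P = 285 − 4·17.5 = 215.
A perfectly discriminating monopolist sells every unit with P(Q) ≥ MC(Q), so output equals the competitive quantity Q = 35. Each buyer pays their reservation price, so CS = 0 and the firm captures all surplus.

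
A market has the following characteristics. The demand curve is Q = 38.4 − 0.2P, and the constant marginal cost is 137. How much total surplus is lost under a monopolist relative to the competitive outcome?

Inverting demand: P = 192 − 5Q.
Under competition P = MC = 137, so Q = (192 − 137)/5 = 11.
A monopolist chooses Q where MR = MC. MR = 192 − 10Q; setting this equal to 137 gives Q = 5.5 and P = 164.5.
DWL is the triangle between Q = 5.5 and Q = 11: ½·(11 − 5.5)·(164.5 − 137) = 75.625.

DWL = 75.625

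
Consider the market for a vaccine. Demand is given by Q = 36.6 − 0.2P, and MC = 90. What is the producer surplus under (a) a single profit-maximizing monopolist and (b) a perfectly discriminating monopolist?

Monopoly: PS = 432.45; Perfect PD: PS = 864.9

Inverting demand: P = 183 − 5Q.
Monopoly sets MR = MC: 183 − 10Q = 90 ⇒ Q = 9.3, P = 183 − 5·9.3 = 136.5.
PS = (136.5 − 90)·9.3 = 432.45.
Under first-degree price discrimination the firm charges each unit its demand price and produces up to where P = MC, i.e. Q = 18.6. Consumer surplus is zero; producer surplus equals total surplus.
PS = ½·(183 − 90)·18.6 = 864.9.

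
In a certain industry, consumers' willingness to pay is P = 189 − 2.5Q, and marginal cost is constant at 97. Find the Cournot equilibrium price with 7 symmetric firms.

In a 7-firm Cournot equilibrium, symmetry and the first-order condition give q = (189 − 97)/(20) = 4.6. So Q = 32.2 and P = 108.5.

P = 108.5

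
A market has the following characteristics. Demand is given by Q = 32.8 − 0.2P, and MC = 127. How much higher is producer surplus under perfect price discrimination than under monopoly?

Inverting demand: P = 164 − 5Q.
Monopoly sets MR = MC: 164 − 10Q = 127 ⇒ Q = 3.7, P = 164 − 5·3.7 = 145.5.
PS = (145.5 − 127)·3.7 = 68.45.
With perfect price discrimination, output is the efficient level Q = 7.4 (where demand meets MC), but every buyer pays their willingness to pay: CS = 0 and PS = total surplus.
PS = ½·(164 − 127)·7.4 = 136.9.
Change in producer surplus: 136.9 − 68.45 = 68.45.

PS rises by 68.45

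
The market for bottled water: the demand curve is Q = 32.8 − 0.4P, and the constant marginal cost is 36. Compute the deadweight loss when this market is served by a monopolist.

Inverting demand: P = 82 − 2.5Q.
Under competition P = MC = 36, so Q = (82 − 36)/2.5 = 18.4.
The monopolist equates marginal revenue to marginal cost: 82 − 5Q = 36, so Q = 9.2. From demand, P = 59.
DWL is the triangle between Q = 9.2 and Q = 18.4: ½·(18.4 − 9.2)·(59 − 36) = 105.8.

DWL = 105.8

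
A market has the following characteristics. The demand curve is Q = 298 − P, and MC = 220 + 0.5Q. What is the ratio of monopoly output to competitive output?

Q_m/Q_c = 0.6

Inverting demand: P = 298 − Q.
A monopolist chooses Q where MR = MC. MR = 298 − 2Q; setting this equal to 220 + 0.5Q gives Q = 31.2 and P = 266.8.
Competitive equilibrium sets price equal to marginal cost: 298 − Q = 220 + 0.5Q, so Q = 52 and P = 246.
Ratio Q_m/Q_c = 31.2/52 = 0.6.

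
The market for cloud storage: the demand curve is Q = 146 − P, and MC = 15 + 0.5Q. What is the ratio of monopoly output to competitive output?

Q_m/Q_c = 0.6

Inverting demand: P = 146 − Q.
Monopoly sets MR = MC: 146 − 2Q = 15 + 0.5Q ⇒ Q = 52.4, P = 146 − 52.4 = 93.6.
Under competition P = MC: 146 − Q = 15 + 0.5Q ⇒ Q = 262/3, P = 176/3.
Ratio Q_m/Q_c = 52.4/(262/3) = 0.6.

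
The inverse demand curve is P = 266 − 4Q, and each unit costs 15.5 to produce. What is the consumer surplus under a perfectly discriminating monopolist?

With perfect price discrimination, output is the efficient level Q = 62.625 (where demand meets MC), but every buyer pays their willingness to pay: CS = 0 and PS = total surplus.
CS = 0.

CS = 0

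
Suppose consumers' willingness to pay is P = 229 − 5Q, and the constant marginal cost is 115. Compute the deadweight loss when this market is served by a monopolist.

DWL = 324.9

Competitive firms price at marginal cost: P = 115, giving Q = 22.8.
The monopolist equates marginal revenue to marginal cost: 229 − 10Q = 115, so Q = 11.4. From demand, P = 172.
DWL is the triangle between Q = 11.4 and Q = 22.8: ½·(22.8 − 11.4)·(172 − 115) = 324.9.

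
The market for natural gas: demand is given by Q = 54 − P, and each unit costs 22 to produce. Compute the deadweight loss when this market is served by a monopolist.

Inverting demand: P = 54 − Q.
Perfect competition: P = MC = 22, so 54 − Q = 22 and Q = 32.
The monopolist equates marginal revenue to marginal cost: 54 − 2Q = 22, so Q = 16. From demand, P = 38.
DWL is the triangle between Q = 16 and Q = 32: ½·(32 − 16)·(38 − 22) = 128.

DWL = 128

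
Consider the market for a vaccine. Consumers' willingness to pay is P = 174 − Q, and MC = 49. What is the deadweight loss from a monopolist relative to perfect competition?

Under competition P = MC = 49, so Q = (174 − 49)/1 = 125.
A monopolist chooses Q where MR = MC. MR = 174 − 2Q; setting this equal to 49 gives Q = 62.5 and P = 111.5.
DWL is the triangle between Q = 62.5 and Q = 125: ½·(125 − 62.5)·(111.5 − 49) = 1953.125.

DWL = 1953.125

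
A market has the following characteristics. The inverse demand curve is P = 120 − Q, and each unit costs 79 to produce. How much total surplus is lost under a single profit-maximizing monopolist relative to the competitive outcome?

Under competition P = MC = 79, so Q = (120 − 79)/1 = 41.
Monopoly sets MR = MC: 120 − 2Q = 79 ⇒ Q = 20.5, P = 120 − 20.5 = 99.5.
DWL is the triangle between Q = 20.5 and Q = 41: ½·(41 − 20.5)·(99.5 − 79) = 210.125.

DWL = 210.125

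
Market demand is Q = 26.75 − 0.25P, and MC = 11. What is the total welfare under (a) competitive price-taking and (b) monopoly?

Inverting demand: P = 107 − 4Q.
Competitive firms price at marginal cost: P = 11, giving Q = 24.
CS = ½·(107 − 11)·24 = 1152; PS = (11 − 11)·24 = 0; TS = 1152.
Monopoly sets MR = MC: 107 − 8Q = 11 ⇒ Q = 12, P = 107 − 4·12 = 59.
CS = ½·(107 − 59)·12 = 288; PS = (59 − 11)·12 = 576; TS = 864.

Competition: TS = 1152; Monopoly: TS = 864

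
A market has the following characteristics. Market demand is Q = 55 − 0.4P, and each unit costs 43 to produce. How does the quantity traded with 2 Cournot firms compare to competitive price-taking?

Inverting demand: P = 137.5 − 2.5Q.
In a 2-firm Cournot equilibrium, symmetry and the first-order condition give q = (137.5 − 43)/(7.5) = 12.6. So Q = 25.2 and P = 74.5.
Competitive firms price at marginal cost: P = 43, giving Q = 37.8.

Cournot: Q = 25.2; Competition: Q = 37.8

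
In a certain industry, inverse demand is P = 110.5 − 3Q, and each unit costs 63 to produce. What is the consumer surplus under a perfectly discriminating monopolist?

A perfectly discriminating monopolist sells every unit with P(Q) ≥ MC(Q), so output equals the competitive quantity Q = 95/6. Each buyer pays their reservation price, so CS = 0 and the firm captures all surplus.
CS = 0.

CS = 0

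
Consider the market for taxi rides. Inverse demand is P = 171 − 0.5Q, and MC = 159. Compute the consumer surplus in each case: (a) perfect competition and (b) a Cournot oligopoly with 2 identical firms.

Perfect competition: P = MC = 159, so 171 − 0.5Q = 159 and Q = 24.
CS = ½·(171 − 159)·24 = 144.
In a 2-firm Cournot equilibrium, symmetry and the first-order condition give q = (171 − 159)/(1.5) = 8. So Q = 16 and P = 163.
CS = ½·(171 − 163)·16 = 64.

Competition: CS = 144; Cournot: CS = 64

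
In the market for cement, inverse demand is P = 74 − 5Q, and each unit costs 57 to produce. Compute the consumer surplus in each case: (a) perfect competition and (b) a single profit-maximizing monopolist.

Competition: CS = 28.9; Monopoly: CS = 7.225

Under competition P = MC = 57, so Q = (74 − 57)/5 = 3.4.
CS = ½·(74 − 57)·3.4 = 28.9.
A monopolist chooses Q where MR = MC. MR = 74 − 10Q; setting this equal to 57 gives Q = 1.7 and P = 65.5.
CS = ½·(74 − 65.5)·1.7 = 7.225.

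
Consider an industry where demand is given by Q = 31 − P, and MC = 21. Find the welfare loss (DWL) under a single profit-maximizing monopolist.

Inverting demand: P = 31 − Q.
Competitive firms price at marginal cost: P = 21, giving Q = 10.
A monopolist chooses Q where MR = MC. MR = 31 − 2Q; setting this equal to 21 gives Q = 5 and P = 26.
DWL is the triangle between Q = 5 and Q = 10: ½·(10 − 5)·(26 − 21) = 12.5.

DWL = 12.5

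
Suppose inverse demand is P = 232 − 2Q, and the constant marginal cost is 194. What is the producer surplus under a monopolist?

PS = 180.5

The monopolist equates marginal revenue to marginal cost: 232 − 4Q = 194, so Q = 9.5. From demand, P = 213.
PS = (213 − 194)·9.5 = 180.5.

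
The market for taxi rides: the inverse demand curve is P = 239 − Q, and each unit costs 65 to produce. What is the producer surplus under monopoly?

A monopolist chooses Q where MR = MC. MR = 239 − 2Q; setting this equal to 65 gives Q = 87 and P = 152.
PS = (152 − 65)·87 = 7569.

PS = 7569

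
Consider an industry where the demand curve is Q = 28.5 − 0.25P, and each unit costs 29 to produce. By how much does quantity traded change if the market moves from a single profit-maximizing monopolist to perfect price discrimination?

Quantity traded rises by 10.625

Inverting demand: P = 114 − 4Q.
The monopolist equates marginal revenue to marginal cost: 114 − 8Q = 29, so Q = 10.625. From demand, P = 71.5.
Under first-degree price discrimination the firm charges each unit its demand price and produces up to where P = MC, i.e. Q = 21.25. Consumer surplus is zero; producer surplus equals total surplus.
Change in quantity traded: 21.25 − 10.625 = 10.625.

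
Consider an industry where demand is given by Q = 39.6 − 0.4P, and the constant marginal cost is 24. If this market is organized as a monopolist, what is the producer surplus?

Inverting demand: P = 99 − 2.5Q.
Monopoly sets MR = MC: 99 − 5Q = 24 ⇒ Q = 15, P = 99 − 2.5·15 = 61.5.
PS = (61.5 − 24)·15 = 562.5.

PS = 562.5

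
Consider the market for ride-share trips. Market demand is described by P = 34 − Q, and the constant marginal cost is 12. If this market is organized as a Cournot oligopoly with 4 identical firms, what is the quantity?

With 4 symmetric Cournot firms, each firm's FOC gives 34 − 5q = 12, so q = 4.4, Q = 4·4.4 = 17.6, and P = 16.4.

Q = 17.6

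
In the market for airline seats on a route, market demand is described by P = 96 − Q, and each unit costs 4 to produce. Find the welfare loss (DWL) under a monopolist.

DWL = 1058

Competitive firms price at marginal cost: P = 4, giving Q = 92.
Monopoly sets MR = MC: 96 − 2Q = 4 ⇒ Q = 46, P = 96 − 46 = 50.
DWL is the triangle between Q = 46 and Q = 92: ½·(92 − 46)·(50 − 4) = 1058.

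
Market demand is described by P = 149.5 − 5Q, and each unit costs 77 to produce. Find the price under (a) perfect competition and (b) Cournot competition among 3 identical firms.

Competition: P = 77; Cournot: P = 95.125

Perfect competition: P = MC = 77, so 149.5 − 5Q = 77 and Q = 14.5.
In a 3-firm Cournot equilibrium, symmetry and the first-order condition give q = (149.5 − 77)/(20) = 3.625. So Q = 10.875 and P = 95.125.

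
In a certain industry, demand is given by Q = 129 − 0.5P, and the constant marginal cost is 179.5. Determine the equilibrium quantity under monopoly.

Inverting demand: P = 258 − 2Q.
Monopoly sets MR = MC: 258 − 4Q = 179.5 ⇒ Q = 19.625, P = 258 − 2·19.625 = 218.75.

Q = 19.625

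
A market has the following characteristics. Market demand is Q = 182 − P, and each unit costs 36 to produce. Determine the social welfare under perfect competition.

Inverting demand: P = 182 − Q.
Competitive firms price at marginal cost: P = 36, giving Q = 146.
CS = ½·(182 − 36)·146 = 10658; PS = (36 − 36)·146 = 0; TS = 10658.

TS = 10658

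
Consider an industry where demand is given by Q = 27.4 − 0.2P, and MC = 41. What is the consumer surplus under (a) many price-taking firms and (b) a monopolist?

Competition: CS = 921.6; Monopoly: CS = 230.4

Inverting demand: P = 137 − 5Q.
Perfect competition: P = MC = 41, so 137 − 5Q = 41 and Q = 19.2.
CS = ½·(137 − 41)·19.2 = 921.6.
Monopoly sets MR = MC: 137 − 10Q = 41 ⇒ Q = 9.6, P = 137 − 5·9.6 = 89.
CS = ½·(137 − 89)·9.6 = 230.4.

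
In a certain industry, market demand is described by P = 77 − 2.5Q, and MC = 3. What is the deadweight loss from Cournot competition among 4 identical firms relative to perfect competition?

Under competition P = MC = 3, so Q = (77 − 3)/2.5 = 29.6.
In a 4-firm Cournot equilibrium, symmetry and the first-order condition give q = (77 − 3)/(12.5) = 5.92. So Q = 23.68 and P = 17.8.
DWL is the triangle between Q = 23.68 and Q = 29.6: ½·(29.6 − 23.68)·(17.8 − 3) = 43.808.

DWL = 43.808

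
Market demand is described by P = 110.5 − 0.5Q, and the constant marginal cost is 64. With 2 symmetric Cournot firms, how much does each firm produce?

q_i = 31

In a 2-firm Cournot equilibrium, symmetry and the first-order condition give q = (110.5 − 64)/(1.5) = 31. So Q = 62 and P = 79.5.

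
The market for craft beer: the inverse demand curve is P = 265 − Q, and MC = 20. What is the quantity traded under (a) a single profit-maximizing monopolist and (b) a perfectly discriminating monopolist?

A monopolist chooses Q where MR = MC. MR = 265 − 2Q; setting this equal to 20 gives Q = 122.5 and P = 142.5.
With perfect price discrimination, output is the efficient level Q = 245 (where demand meets MC), but every buyer pays their willingness to pay: CS = 0 and PS = total surplus.

Monopoly: Q = 122.5; Perfect PD: Q = 245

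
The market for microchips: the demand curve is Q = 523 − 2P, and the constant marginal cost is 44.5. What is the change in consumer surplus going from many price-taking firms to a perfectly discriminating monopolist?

Consumer surplus falls by 47089

Inverting demand: P = 261.5 − 0.5Q.
Under competition P = MC = 44.5, so Q = (261.5 − 44.5)/0.5 = 434.
CS = ½·(261.5 − 44.5)·434 = 47089.
With perfect price discrimination, output is the efficient level Q = 434 (where demand meets MC), but every buyer pays their willingness to pay: CS = 0 and PS = total surplus.
CS = 0.
Change in consumer surplus: 0 − 47089 = −47089.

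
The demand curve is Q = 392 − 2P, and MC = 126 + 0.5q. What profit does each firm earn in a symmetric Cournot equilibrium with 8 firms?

Inverting demand: P = 196 − 0.5Q.
Cournot with 8 identical firms: the symmetric best-response condition is 196 − 4.5q = 126 + 0.5q. Each firm produces q = 14, total output Q = 112, price P = 140.
Each firm's profit = 140·14 − (126·14 + ½·0.5·14²) = 147.

π_i = 147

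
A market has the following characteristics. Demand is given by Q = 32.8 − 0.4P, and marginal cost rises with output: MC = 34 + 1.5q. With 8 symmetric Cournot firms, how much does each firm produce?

q_i = 2

Inverting demand: P = 82 − 2.5Q.
With 8 symmetric Cournot firms, each firm's FOC gives 82 − 22.5q = 34 + 1.5q, so q = 2, Q = 8·2 = 16, and P = 42.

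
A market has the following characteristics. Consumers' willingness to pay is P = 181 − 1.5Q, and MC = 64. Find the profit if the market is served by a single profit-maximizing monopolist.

The monopolist equates marginal revenue to marginal cost: 181 − 3Q = 64, so Q = 39. From demand, P = 122.5.
Profit = (122.5 − 64)·39 = 2281.5.

Profit = 2281.5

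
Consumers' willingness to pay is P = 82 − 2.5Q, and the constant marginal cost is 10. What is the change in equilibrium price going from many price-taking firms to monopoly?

P rises by 36

Competitive firms price at marginal cost: P = 10, giving Q = 28.8.
The monopolist equates marginal revenue to marginal cost: 82 − 5Q = 10, so Q = 14.4. From demand, P = 46.
Change in equilibrium price: 46 − 10 = 36.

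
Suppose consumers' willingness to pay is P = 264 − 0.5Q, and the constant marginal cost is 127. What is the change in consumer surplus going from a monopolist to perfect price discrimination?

A monopolist chooses Q where MR = MC. MR = 264 − Q; setting this equal to 127 gives Q = 137 and P = 195.5.
CS = ½·(264 − 195.5)·137 = 4692.25.
With perfect price discrimination, output is the efficient level Q = 274 (where demand meets MC), but every buyer pays their willingness to pay: CS = 0 and PS = total surplus.
CS = 0.
Change in consumer surplus: 0 − 4692.25 = −4692.25.

CS falls by 4692.25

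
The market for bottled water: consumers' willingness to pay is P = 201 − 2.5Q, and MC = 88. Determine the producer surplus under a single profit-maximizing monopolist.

A monopolist chooses Q where MR = MC. MR = 201 − 5Q; setting this equal to 88 gives Q = 22.6 and P = 144.5.
PS = (144.5 − 88)·22.6 = 1276.9.

PS = 1276.9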